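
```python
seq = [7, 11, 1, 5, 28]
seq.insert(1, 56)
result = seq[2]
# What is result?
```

Trace:
`seq = [7, 11, 1, 5, 28]` → seq = [7, 11, 1, 5, 28]
`seq.insert(1, 56)` → seq = [7, 56, 11, 1, 5, 28]
`result = seq[2]` → result = 11
So result = 11

Answer: 11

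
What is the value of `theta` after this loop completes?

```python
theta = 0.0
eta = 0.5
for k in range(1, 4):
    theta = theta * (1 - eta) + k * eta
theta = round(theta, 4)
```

Moving average with lr=0.5
`theta` takes the values: 0.0 → 0.5 → 1.25 → 2.125

Answer: 2.125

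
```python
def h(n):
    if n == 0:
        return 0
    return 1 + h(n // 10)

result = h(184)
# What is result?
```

Count of digits of 184: 3

Answer: 3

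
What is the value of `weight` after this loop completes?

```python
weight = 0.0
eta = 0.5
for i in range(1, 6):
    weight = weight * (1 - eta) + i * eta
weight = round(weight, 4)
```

Moving average with lr=0.5
`weight` takes the values: 0.0 → 0.5 → 1.25 → 2.125 → 3.0625 → 4.03125 → 4.0312

Answer: 4.0312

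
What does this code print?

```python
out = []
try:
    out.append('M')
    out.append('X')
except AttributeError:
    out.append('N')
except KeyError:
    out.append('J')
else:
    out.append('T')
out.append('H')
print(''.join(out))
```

Execution trace: 'M' (try body) → 'X' (try body, no exception) → 'T' (else) → 'H' (after the try/except). Output: MXTH

Answer: MXTH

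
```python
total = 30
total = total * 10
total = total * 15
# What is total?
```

Trace:
`total = 30` → total = 30
`total = total * 10` → total = 300
`total = total * 15` → total = 4500
So total = 4500

Answer: 4500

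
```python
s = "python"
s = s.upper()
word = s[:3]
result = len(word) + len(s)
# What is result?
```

Trace:
`s = "python"` → s = 'python'
`s = s.upper()` → s = 'PYTHON'
`word = s[:3]` → word = 'PYT'
`result = len(word) + len(s)` → result = 9
So result = 9

Answer: 9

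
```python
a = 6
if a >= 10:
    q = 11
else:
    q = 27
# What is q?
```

Trace:
`a = 6` → a = 6
`if a >= 10: ...` → a >= 10 is False, take else branch → q = 27
So q = 27

Answer: 27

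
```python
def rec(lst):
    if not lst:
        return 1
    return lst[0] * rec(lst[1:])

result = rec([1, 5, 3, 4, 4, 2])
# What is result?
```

Product over [1, 5, 3, 4, 4, 2] = 1 * 5 * 3 * 4 * 4 * 2 = 480

Answer: 480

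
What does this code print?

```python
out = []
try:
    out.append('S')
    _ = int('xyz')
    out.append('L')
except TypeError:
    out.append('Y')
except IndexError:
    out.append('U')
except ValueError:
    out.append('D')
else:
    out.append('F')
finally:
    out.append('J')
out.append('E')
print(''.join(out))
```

Execution trace: 'S' (try body) → 'D' (except ValueError) → 'J' (finally) → 'E' (after the try/except). Output: SDJE

Answer: SDJE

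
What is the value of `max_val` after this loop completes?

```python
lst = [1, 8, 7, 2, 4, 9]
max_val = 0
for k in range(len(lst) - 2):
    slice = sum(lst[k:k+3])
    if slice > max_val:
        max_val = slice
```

Max sum of 3-element window in [1, 8, 7, 2, 4, 9]
`max_val` takes the values: 0 → 16 → 17

Answer: 17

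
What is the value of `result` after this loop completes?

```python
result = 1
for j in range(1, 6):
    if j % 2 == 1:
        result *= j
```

Product of odd numbers 1 to 5
`result` takes the values: 1 → 3 → 15

Answer: 15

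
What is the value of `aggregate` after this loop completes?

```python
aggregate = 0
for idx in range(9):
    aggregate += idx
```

Sum of 0 to 8 = 36
`aggregate` takes the values: 0 → 1 → 3 → 6 → 10 → 15 → 21 → 28 → 36

Answer: 36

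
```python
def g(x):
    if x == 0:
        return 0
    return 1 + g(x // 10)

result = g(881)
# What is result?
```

Count of digits of 881: 3

Answer: 3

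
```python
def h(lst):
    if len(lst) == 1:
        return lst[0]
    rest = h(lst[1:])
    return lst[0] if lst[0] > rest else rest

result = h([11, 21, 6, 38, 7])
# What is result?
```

Recursive max over [11, 21, 6, 38, 7] = 38

Answer: 38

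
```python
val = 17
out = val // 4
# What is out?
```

Trace:
`val = 17` → val = 17
`out = val // 4` → out = 4
So out = 4

Answer: 4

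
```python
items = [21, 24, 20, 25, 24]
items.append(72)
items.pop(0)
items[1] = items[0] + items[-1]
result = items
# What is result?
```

Trace:
`items = [21, 24, 20, 25, 24]` → items = [21, 24, 20, 25, 24]
`items.append(72)` → items = [21, 24, 20, 25, 24, 72]
`items.pop(0)` → items = [24, 20, 25, 24, 72]
`items[1] = items[0] + items[-1]` → items = [24, 96, 25, 24, 72]
`result = items` → result = [24, 96, 25, 24, 72]
So result = [24, 96, 25, 24, 72]

Answer: [24, 96, 25, 24, 72]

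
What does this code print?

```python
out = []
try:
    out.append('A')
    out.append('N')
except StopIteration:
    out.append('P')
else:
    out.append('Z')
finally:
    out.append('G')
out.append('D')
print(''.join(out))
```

Execution trace: 'A' (try body) → 'N' (try body, no exception) → 'Z' (else) → 'G' (finally) → 'D' (after the try/except). Output: ANZGD

Answer: ANZGD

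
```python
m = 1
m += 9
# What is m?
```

Trace:
`m = 1` → m = 1
`m += 9` → m = 10
So m = 10

Answer: 10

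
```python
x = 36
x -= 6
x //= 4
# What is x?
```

Trace:
`x = 36` → x = 36
`x -= 6` → x = 30
`x //= 4` → x = 7
So x = 7

Answer: 7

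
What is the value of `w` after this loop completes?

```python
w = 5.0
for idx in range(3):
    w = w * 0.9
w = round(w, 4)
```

Exponential decay: 5.0 * 0.9^3
`w` takes the values: 5.0 → 4.5 → 4.05 → 3.645

Answer: 3.645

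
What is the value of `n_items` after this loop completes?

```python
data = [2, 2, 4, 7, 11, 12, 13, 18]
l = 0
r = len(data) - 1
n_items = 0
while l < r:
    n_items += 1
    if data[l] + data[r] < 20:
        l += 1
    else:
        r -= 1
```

Steps to find pair summing to 20
`n_items` takes the values: 0 → 1 → 2 → 3 → 4 → 5 → 6 → 7

Answer: 7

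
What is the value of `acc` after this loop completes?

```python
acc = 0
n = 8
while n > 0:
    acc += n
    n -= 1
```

Sum 8 down to 1
`acc` takes the values: 0 → 8 → 15 → 21 → 26 → 30 → 33 → 35 → 36

Answer: 36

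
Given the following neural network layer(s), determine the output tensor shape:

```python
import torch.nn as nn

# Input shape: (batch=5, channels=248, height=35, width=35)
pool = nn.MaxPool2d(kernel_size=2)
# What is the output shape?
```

Input: (5, 248, 35, 35) -> Output: (5, 248, 17, 17)

Answer: (5, 248, 17, 17)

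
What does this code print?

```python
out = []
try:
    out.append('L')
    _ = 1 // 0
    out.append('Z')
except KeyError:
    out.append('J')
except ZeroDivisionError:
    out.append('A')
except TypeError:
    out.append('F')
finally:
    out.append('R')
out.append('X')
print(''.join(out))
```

Execution trace: 'L' (try body) → 'A' (except ZeroDivisionError) → 'R' (finally) → 'X' (after the try/except). Output: LARX

Answer: LARX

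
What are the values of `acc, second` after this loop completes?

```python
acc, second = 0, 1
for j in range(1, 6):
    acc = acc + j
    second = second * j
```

Sum and factorial of 1 to 5
`acc, second` takes the values: (0, 1) → (1, 1) → (3, 1) → (3, 2) → (6, 2) → (6, 6) → (10, 6) → (10, 24) → (15, 24) → (15, 120)

Answer: 15, 120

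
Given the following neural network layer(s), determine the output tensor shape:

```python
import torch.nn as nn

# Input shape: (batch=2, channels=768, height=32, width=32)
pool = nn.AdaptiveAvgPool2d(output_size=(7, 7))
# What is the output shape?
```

Input: (2, 768, 32, 32) -> Output: (2, 768, 7, 7)

Answer: (2, 768, 7, 7)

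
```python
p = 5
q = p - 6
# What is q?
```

Trace:
`p = 5` → p = 5
`q = p - 6` → q = -1
So q = -1

Answer: -1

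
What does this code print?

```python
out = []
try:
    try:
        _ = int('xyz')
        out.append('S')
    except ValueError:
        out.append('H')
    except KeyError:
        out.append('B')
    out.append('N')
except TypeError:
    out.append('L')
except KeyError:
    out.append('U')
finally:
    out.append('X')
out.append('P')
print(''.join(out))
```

Execution trace: 'H' (inner except ValueError) → 'N' (try body, no exception) → 'X' (finally) → 'P' (after the try/except). Output: HNXP

Answer: HNXP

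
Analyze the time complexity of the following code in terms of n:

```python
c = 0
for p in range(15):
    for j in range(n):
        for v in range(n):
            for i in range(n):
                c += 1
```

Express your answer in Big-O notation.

Each loop level contributes: 1 × n × n × n. Multiplying the contributions gives O(n^3).

Answer: O(n^3)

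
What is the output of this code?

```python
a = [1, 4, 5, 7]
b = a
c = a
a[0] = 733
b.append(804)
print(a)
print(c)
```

Key concept: multiple aliases.
Step by step:
`a = [1, 4, 5, 7]` → a = [1, 4, 5, 7]
`b = a` → b = [1, 4, 5, 7] (same object as a)
`c = a` → c = [1, 4, 5, 7] (same object as a, b)
`a[0] = 733` → a = [733, 4, 5, 7] (same object as b, c); b = [733, 4, 5, 7] (same object as a, c); c = [733, 4, 5, 7] (same object as a, b)
`b.append(804)` → a = [733, 4, 5, 7, 804] (same object as b, c); b = [733, 4, 5, 7, 804] (same object as a, c); c = [733, 4, 5, 7, 804] (same object as a, b)
`print(a)` → prints [733, 4, 5, 7, 804]
`print(c)` → prints [733, 4, 5, 7, 804]

Answer:
[733, 4, 5, 7, 804]
[733, 4, 5, 7, 804]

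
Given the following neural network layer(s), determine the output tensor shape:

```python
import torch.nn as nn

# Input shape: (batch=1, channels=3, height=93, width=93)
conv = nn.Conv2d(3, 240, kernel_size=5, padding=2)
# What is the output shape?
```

Input: (1, 3, 93, 93) -> Output: (1, 240, 93, 93)

Answer: (1, 240, 93, 93)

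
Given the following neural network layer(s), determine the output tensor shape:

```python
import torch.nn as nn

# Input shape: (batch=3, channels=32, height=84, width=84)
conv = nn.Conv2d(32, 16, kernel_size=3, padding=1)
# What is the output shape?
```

Input: (3, 32, 84, 84) -> Output: (3, 16, 84, 84)

Answer: (3, 16, 84, 84)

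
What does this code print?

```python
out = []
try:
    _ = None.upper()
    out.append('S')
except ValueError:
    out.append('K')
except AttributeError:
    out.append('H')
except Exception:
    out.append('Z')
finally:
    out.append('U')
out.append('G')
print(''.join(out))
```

Execution trace: 'H' (except AttributeError) → 'U' (finally) → 'G' (after the try/except). Output: HUG

Answer: HUG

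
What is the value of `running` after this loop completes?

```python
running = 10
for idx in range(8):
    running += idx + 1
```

Start at 10, add 1 to 8 = 46
`running` takes the values: 10 → 11 → 13 → 16 → 20 → 25 → 31 → 38 → 46

Answer: 46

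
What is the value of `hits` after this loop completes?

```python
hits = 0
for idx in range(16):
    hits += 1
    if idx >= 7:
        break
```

Loop breaks when idx reaches 7, hits is 8
`hits` takes the values: 0 → 1 → 2 → 3 → 4 → 5 → 6 → 7 → 8

Answer: 8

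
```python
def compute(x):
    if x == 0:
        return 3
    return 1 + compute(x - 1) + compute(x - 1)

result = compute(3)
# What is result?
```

compute(x) = 1 + 2·compute(x-1), compute(0)=3. Closed form: (3+1)·2^3 - 1 = 31.

Answer: 31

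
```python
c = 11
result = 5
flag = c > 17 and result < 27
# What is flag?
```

Trace:
`c = 11` → c = 11
`result = 5` → result = 5
`flag = c > 17 and result < 27` → flag = False
So flag = False

Answer: False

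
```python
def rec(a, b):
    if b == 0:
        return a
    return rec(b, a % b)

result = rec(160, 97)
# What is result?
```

rec(160, 97) -> rec(97, 63) -> rec(63, 34) -> rec(34, 29) -> rec(29, 5) -> rec(5, 4) -> rec(4, 1) -> rec(1, 0) -> 1

Answer: 1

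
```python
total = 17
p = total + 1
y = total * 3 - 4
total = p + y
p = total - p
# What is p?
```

Trace:
`total = 17` → total = 17
`p = total + 1` → p = 18
`y = total * 3 - 4` → y = 47
`total = p + y` → total = 65
`p = total - p` → p = 47
So p = 47

Answer: 47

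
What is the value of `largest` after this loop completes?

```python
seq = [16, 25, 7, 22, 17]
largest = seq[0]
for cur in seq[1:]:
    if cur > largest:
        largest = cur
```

Maximum of [16, 25, 7, 22, 17]
`largest` takes the values: 16 → 25

Answer: 25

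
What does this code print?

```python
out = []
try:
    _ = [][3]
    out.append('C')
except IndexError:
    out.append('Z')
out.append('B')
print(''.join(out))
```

Execution trace: 'Z' (except IndexError) → 'B' (after the try/except). Output: ZB

Answer: ZB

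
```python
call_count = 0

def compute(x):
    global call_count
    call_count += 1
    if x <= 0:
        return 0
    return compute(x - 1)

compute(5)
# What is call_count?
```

Linear recursion stepping by 1: 6 calls from x=5 down to ≤0.

Answer: 6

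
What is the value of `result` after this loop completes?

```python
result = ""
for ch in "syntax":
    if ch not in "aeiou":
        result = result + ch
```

Remove vowels from 'syntax'
`result` takes the values: "" → "s" → "sy" → "syn" → "synt" → "syntx"

Answer: "syntx"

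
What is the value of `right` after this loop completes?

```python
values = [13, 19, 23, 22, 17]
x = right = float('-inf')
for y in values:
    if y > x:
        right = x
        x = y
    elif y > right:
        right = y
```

Second largest (with repeats) in [13, 19, 23, 22, 17]
`right` takes the values: -inf → 13 → 19 → 22

Answer: 22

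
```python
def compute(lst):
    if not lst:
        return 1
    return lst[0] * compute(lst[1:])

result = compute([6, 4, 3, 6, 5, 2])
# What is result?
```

Product over [6, 4, 3, 6, 5, 2] = 6 * 4 * 3 * 6 * 5 * 2 = 4320

Answer: 4320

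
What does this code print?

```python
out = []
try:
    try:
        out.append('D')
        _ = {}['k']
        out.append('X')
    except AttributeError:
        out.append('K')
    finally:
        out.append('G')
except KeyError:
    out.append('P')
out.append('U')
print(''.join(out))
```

Execution trace: 'D' (try body) → 'G' (finally) → 'P' (outer except KeyError) → 'U' (after the try/except). Output: DGPU

Answer: DGPU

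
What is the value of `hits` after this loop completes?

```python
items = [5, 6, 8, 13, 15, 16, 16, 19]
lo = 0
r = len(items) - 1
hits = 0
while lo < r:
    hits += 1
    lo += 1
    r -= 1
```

Iterations until pointers meet (list length 8)
`hits` takes the values: 0 → 1 → 2 → 3 → 4

Answer: 4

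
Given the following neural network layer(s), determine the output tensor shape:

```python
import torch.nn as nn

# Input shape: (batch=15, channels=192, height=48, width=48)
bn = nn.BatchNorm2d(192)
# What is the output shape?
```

Input: (15, 192, 48, 48) -> Output: (15, 192, 48, 48)

Answer: (15, 192, 48, 48)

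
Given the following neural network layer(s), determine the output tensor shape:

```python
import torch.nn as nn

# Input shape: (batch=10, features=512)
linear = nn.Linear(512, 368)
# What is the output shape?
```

Input: (10, 512) -> Output: (10, 368)

Answer: (10, 368)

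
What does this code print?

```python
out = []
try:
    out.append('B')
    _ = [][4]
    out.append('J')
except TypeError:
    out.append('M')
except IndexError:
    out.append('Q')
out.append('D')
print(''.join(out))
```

Execution trace: 'B' (try body) → 'Q' (except IndexError) → 'D' (after the try/except). Output: BQD

Answer: BQD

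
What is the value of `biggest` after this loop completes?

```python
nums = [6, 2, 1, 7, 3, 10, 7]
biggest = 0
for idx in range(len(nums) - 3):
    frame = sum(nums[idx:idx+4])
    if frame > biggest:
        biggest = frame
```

Max sum of 4-element window in [6, 2, 1, 7, 3, 10, 7]
`biggest` takes the values: 0 → 16 → 21 → 27

Answer: 27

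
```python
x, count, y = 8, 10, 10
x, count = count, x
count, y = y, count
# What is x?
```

Trace:
`x, count, y = 8, 10, 10` → x = 8; count = 10; y = 10
`x, count = count, x` → x = 10; count = 8
`count, y = y, count` → count = 10; y = 8
So x = 10

Answer: 10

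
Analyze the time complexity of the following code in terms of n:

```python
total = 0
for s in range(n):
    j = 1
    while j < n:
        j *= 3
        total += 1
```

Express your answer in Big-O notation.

Each loop level contributes: n × log n. Multiplying the contributions gives O(n log n).

Answer: O(n log n)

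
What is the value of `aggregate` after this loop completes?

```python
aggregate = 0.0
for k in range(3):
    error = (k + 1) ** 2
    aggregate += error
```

Sum of squared losses 1² + 2² + ... + 3²
`aggregate` takes the values: 0.0 → 1.0 → 5.0 → 14.0

Answer: 14.0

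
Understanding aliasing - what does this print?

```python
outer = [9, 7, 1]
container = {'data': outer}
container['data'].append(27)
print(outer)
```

Key concept: dict holds reference to list.
Step by step:
`outer = [9, 7, 1]` → outer = [9, 7, 1]
`container = {'data': outer}` → container = {'data': [9, 7, 1]}
`container['data'].append(27)` → outer = [9, 7, 1, 27]; container = {'data': [9, 7, 1, 27]}
`print(outer)` → prints [9, 7, 1, 27]

Answer: [9, 7, 1, 27]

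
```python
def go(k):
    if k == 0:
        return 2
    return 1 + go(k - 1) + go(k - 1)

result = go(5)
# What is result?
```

go(k) = 1 + 2·go(k-1), go(0)=2. Closed form: (2+1)·2^5 - 1 = 95.

Answer: 95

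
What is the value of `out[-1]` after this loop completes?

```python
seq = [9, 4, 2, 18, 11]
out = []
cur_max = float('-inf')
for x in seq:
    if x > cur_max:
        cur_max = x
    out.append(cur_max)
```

Running max ends at 18
`out` takes the values: [] → [9] → [9, 9] → [9, 9, 9] → [9, 9, 9, 18] → [9, 9, 9, 18, 18]
So `out[-1]` = 18

Answer: 18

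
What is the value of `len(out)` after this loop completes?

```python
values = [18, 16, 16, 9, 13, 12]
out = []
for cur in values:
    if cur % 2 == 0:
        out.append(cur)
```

Count even numbers in [18, 16, 16, 9, 13, 12]
`out` takes the values: [] → [18] → [18, 16] → [18, 16, 16] → [18, 16, 16, 12]
So `len(out)` = 4

Answer: 4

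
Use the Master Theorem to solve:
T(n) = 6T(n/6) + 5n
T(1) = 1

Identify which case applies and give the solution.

a=6, b=6, f(n)=5n. log_6(6) = 1. Since c=1 = 1, Case 2 applies: T(n) = Θ(n^log_b(a) · log n) = O(n log n).

Answer: O(n log n) - Case 2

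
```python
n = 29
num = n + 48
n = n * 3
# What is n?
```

Trace:
`n = 29` → n = 29
`num = n + 48` → num = 77
`n = n * 3` → n = 87
So n = 87

Answer: 87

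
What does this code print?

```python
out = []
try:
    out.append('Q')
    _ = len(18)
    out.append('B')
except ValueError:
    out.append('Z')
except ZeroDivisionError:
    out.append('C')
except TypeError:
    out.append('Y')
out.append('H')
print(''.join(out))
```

Execution trace: 'Q' (try body) → 'Y' (except TypeError) → 'H' (after the try/except). Output: QYH

Answer: QYH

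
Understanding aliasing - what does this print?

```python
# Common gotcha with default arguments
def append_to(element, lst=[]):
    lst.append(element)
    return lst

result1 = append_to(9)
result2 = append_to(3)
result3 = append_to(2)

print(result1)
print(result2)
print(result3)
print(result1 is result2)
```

Key concept: mutable default argument gotcha.
Step by step:
`result1 = append_to(9)` → result1 = [9]
`result2 = append_to(3)` → result1 = [9, 3] (same object as result2); result2 = [9, 3] (same object as result1)
`result3 = append_to(2)` → result1 = [9, 3, 2] (same object as result2, result3); result2 = [9, 3, 2] (same object as result1, result3); result3 = [9, 3, 2] (same object as result1, result2)
`print(result1)` → prints [9, 3, 2]
`print(result2)` → prints [9, 3, 2]
`print(result3)` → prints [9, 3, 2]
`print(result1 is result2)` → prints True

Answer:
[9, 3, 2]
[9, 3, 2]
[9, 3, 2]
True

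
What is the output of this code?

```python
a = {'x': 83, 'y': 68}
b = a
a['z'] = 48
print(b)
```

Key concept: dict aliasing.
Step by step:
`a = {'x': 83, 'y': 68}` → a = {'x': 83, 'y': 68}
`b = a` → b = {'x': 83, 'y': 68} (same object as a)
`a['z'] = 48` → a = {'x': 83, 'y': 68, 'z': 48} (same object as b); b = {'x': 83, 'y': 68, 'z': 48} (same object as a)
`print(b)` → prints {'x': 83, 'y': 68, 'z': 48}

Answer: {'x': 83, 'y': 68, 'z': 48}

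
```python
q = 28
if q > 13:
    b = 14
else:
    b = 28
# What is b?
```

Trace:
`q = 28` → q = 28
`if q > 13: ...` → q > 13 is True → b = 14
So b = 14

Answer: 14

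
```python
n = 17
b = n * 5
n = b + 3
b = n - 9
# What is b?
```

Trace:
`n = 17` → n = 17
`b = n * 5` → b = 85
`n = b + 3` → n = 88
`b = n - 9` → b = 79
So b = 79

Answer: 79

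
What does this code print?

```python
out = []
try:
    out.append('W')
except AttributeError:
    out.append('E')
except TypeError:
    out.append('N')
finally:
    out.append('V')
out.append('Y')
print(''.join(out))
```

Execution trace: 'W' (try body, no exception) → 'V' (finally) → 'Y' (after the try/except). Output: WVY

Answer: WVY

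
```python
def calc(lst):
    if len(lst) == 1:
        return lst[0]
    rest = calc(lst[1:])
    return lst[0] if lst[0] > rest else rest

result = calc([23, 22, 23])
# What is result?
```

Recursive max over [23, 22, 23] = 23

Answer: 23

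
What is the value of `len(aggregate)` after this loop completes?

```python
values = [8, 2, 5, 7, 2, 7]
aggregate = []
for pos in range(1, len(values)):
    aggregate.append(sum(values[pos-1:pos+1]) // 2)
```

Number of 2-element averages
`aggregate` takes the values: [] → [5] → [5, 3] → [5, 3, 6] → [5, 3, 6, 4] → [5, 3, 6, 4, 4]
So `len(aggregate)` = 5

Answer: 5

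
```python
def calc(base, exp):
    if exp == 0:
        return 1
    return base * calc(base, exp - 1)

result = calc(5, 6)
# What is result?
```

calc(5, 6) = 5 * 5 * 5 * 5 * 5 * 5 = 15625

Answer: 15625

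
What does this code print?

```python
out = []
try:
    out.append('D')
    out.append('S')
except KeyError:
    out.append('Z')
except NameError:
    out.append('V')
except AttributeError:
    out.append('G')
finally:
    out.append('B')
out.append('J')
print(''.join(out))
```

Execution trace: 'D' (try body) → 'S' (try body, no exception) → 'B' (finally) → 'J' (after the try/except). Output: DSBJ

Answer: DSBJ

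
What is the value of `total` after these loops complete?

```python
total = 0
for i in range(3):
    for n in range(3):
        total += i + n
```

Sum of all i+n for i,n in 3x3
`total` takes the values: 0 → 1 → 3 → 4 → 6 → 9 → 11 → 14 → 18

Answer: 18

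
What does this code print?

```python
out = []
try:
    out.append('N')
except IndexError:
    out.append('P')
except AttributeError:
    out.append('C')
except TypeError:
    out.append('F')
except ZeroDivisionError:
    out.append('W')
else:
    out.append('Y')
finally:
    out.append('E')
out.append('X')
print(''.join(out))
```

Execution trace: 'N' (try body, no exception) → 'Y' (else) → 'E' (finally) → 'X' (after the try/except). Output: NYEX

Answer: NYEX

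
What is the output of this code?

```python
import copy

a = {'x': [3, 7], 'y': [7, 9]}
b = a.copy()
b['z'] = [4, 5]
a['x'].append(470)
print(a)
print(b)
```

Key concept: shallow copy of dict with mutable values.
Step by step:
`a = {'x': [3, 7], 'y': [7, 9]}` → a = {'x': [3, 7], 'y': [7, 9]}
`b = a.copy()` → b = {'x': [3, 7], 'y': [7, 9]}
`b['z'] = [4, 5]` → b = {'x': [3, 7], 'y': [7, 9], 'z': [4, 5]}
`a['x'].append(470)` → a = {'x': [3, 7, 470], 'y': [7, 9]}; b = {'x': [3, 7, 470], 'y': [7, 9], 'z': [4, 5]}
`print(a)` → prints {'x': [3, 7, 470], 'y': [7, 9]}
`print(b)` → prints {'x': [3, 7, 470], 'y': [7, 9], 'z': [4, 5]}

Answer:
{'x': [3, 7, 470], 'y': [7, 9]}
{'x': [3, 7, 470], 'y': [7, 9], 'z': [4, 5]}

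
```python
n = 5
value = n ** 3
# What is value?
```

Trace:
`n = 5` → n = 5
`value = n ** 3` → value = 125
So value = 125

Answer: 125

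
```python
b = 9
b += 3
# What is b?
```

Trace:
`b = 9` → b = 9
`b += 3` → b = 12
So b = 12

Answer: 12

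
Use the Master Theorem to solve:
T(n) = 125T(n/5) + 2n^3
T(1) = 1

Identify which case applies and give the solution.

a=125, b=5, f(n)=2n^3. log_5(125) = 3. Since c=3 = 3, Case 2 applies: T(n) = Θ(n^log_b(a) · log n) = O(n^3 log n).

Answer: O(n^3 log n) - Case 2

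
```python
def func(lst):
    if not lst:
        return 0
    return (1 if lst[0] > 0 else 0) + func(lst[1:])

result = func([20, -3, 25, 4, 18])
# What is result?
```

Count of positive elements in [20, -3, 25, 4, 18] = 4

Answer: 4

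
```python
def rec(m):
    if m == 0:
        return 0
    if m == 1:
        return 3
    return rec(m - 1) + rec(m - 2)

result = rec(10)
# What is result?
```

Build up from base cases: rec(0)=0, rec(1)=3, rec(2)=3, rec(3)=6, rec(4)=9, rec(5)=15, rec(6)=24, ..., rec(10)=165

Answer: 165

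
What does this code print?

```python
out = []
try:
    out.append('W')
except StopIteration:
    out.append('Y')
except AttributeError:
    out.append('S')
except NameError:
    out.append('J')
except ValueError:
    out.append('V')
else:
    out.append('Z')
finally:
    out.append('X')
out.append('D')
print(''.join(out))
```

Execution trace: 'W' (try body, no exception) → 'Z' (else) → 'X' (finally) → 'D' (after the try/except). Output: WZXD

Answer: WZXD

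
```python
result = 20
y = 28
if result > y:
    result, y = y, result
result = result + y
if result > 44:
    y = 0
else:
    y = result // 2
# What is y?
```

Trace:
`result = 20` → result = 20
`y = 28` → y = 28
`if result > y: ...` → result > y is False → no variable changes
`result = result + y` → result = 48
`if result > 44: ...` → result > 44 is True → y = 0
So y = 0

Answer: 0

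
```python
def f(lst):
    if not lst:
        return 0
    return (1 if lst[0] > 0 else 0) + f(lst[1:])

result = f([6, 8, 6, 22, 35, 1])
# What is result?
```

Count of positive elements in [6, 8, 6, 22, 35, 1] = 6

Answer: 6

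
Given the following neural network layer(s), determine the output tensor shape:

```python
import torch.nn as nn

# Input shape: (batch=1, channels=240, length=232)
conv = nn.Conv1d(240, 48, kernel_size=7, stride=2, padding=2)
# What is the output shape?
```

Input: (1, 240, 232) -> Output: (1, 48, 115)

Answer: (1, 48, 115)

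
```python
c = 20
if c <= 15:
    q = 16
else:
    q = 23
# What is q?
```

Trace:
`c = 20` → c = 20
`if c <= 15: ...` → c <= 15 is False, take else branch → q = 23
So q = 23

Answer: 23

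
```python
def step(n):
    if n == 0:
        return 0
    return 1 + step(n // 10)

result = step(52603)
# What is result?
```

Count of digits of 52603: 5

Answer: 5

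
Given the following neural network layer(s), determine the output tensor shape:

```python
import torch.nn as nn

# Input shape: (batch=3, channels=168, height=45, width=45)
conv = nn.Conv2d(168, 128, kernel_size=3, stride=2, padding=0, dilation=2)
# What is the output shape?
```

Input: (3, 168, 45, 45) -> Output: (3, 128, 21, 21)

Answer: (3, 128, 21, 21)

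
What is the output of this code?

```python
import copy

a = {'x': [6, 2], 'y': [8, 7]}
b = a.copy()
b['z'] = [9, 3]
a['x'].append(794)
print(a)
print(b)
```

Key concept: shallow copy of dict with mutable values.
Step by step:
`a = {'x': [6, 2], 'y': [8, 7]}` → a = {'x': [6, 2], 'y': [8, 7]}
`b = a.copy()` → b = {'x': [6, 2], 'y': [8, 7]}
`b['z'] = [9, 3]` → b = {'x': [6, 2], 'y': [8, 7], 'z': [9, 3]}
`a['x'].append(794)` → a = {'x': [6, 2, 794], 'y': [8, 7]}; b = {'x': [6, 2, 794], 'y': [8, 7], 'z': [9, 3]}
`print(a)` → prints {'x': [6, 2, 794], 'y': [8, 7]}
`print(b)` → prints {'x': [6, 2, 794], 'y': [8, 7], 'z': [9, 3]}

Answer:
{'x': [6, 2, 794], 'y': [8, 7]}
{'x': [6, 2, 794], 'y': [8, 7], 'z': [9, 3]}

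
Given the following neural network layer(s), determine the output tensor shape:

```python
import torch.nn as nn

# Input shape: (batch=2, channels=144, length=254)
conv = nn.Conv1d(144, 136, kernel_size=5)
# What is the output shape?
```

Input: (2, 144, 254) -> Output: (2, 136, 250)

Answer: (2, 136, 250)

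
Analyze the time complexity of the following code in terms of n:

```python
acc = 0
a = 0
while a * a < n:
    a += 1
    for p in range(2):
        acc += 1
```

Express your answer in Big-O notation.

Each loop level contributes: √n × 1. Multiplying the contributions gives O(√n).

Answer: O(√n)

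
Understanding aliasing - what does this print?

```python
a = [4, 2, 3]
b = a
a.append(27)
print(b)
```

Key concept: basic list aliasing.
Step by step:
`a = [4, 2, 3]` → a = [4, 2, 3]
`b = a` → b = [4, 2, 3] (same object as a)
`a.append(27)` → a = [4, 2, 3, 27] (same object as b); b = [4, 2, 3, 27] (same object as a)
`print(b)` → prints [4, 2, 3, 27]

Answer: [4, 2, 3, 27]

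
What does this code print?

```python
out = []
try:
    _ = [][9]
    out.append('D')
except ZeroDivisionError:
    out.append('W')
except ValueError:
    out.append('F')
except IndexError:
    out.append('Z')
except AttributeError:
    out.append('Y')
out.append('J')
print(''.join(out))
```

Execution trace: 'Z' (except IndexError) → 'J' (after the try/except). Output: ZJ

Answer: ZJ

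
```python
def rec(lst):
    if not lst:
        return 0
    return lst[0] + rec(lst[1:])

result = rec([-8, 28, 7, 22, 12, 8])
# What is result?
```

(-8) + 28 + 7 + 22 + 12 + 8 + 0 = 69

Answer: 69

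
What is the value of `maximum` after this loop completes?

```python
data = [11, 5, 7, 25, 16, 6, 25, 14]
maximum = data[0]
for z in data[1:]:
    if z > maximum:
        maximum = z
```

Maximum of [11, 5, 7, 25, 16, 6, 25, 14]
`maximum` takes the values: 11 → 25

Answer: 25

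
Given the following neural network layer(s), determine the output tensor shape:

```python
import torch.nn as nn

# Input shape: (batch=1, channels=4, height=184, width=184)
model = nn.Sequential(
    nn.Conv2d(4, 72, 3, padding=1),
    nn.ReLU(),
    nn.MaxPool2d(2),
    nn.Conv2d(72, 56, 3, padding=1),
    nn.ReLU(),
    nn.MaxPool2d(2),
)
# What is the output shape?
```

Input: (1, 4, 184, 184) -> after first Conv2d: (1, 72, 184, 184) -> after first MaxPool2d: (1, 72, 92, 92) -> after second Conv2d: (1, 56, 92, 92) -> Output: (1, 56, 46, 46)

Answer: (1, 56, 46, 46)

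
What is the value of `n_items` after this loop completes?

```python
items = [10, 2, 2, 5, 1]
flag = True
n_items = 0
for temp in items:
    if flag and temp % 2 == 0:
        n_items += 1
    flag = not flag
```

Count even values at even positions
`n_items` takes the values: 0 → 1 → 2

Answer: 2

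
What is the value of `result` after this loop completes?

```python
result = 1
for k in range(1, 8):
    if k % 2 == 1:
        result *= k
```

Product of odd numbers 1 to 7
`result` takes the values: 1 → 3 → 15 → 105

Answer: 105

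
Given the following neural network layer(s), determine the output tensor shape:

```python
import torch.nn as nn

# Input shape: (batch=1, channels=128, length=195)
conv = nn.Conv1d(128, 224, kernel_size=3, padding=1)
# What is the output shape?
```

Input: (1, 128, 195) -> Output: (1, 224, 195)

Answer: (1, 224, 195)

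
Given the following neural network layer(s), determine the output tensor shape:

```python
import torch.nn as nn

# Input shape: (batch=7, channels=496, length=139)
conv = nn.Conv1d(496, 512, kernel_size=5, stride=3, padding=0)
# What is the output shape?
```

Input: (7, 496, 139) -> Output: (7, 512, 45)

Answer: (7, 512, 45)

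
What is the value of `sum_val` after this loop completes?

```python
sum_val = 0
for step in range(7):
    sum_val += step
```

Sum of 0 to 6 = 21
`sum_val` takes the values: 0 → 1 → 3 → 6 → 10 → 15 → 21

Answer: 21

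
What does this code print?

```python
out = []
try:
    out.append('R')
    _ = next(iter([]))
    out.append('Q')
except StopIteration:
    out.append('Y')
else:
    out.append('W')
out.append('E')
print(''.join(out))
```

Execution trace: 'R' (try body) → 'Y' (except StopIteration) → 'E' (after the try/except). Output: RYE

Answer: RYE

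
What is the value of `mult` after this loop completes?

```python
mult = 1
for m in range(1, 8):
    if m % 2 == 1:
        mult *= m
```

Product of odd numbers 1 to 7
`mult` takes the values: 1 → 3 → 15 → 105

Answer: 105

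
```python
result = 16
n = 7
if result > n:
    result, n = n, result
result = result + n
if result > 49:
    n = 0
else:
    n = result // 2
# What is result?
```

Trace:
`result = 16` → result = 16
`n = 7` → n = 7
`if result > n: ...` → result > n is True → result = 7; n = 16
`result = result + n` → result = 23
`if result > 49: ...` → result > 49 is False, take else branch → n = 11
So result = 23

Answer: 23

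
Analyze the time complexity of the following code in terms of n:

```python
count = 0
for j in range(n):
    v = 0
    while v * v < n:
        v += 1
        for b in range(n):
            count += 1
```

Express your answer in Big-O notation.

Each loop level contributes: n × √n × n. Multiplying the contributions gives O(n^2√n).

Answer: O(n^2√n)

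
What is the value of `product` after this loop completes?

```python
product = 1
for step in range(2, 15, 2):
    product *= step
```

Product of even numbers 2 to 14
`product` takes the values: 1 → 2 → 8 → 48 → 384 → 3840 → 46080 → 645120

Answer: 645120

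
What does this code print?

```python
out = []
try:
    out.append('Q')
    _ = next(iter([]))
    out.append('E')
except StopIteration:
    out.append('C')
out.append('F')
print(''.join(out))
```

Execution trace: 'Q' (try body) → 'C' (except StopIteration) → 'F' (after the try/except). Output: QCF

Answer: QCF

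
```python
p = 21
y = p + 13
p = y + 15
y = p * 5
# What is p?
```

Trace:
`p = 21` → p = 21
`y = p + 13` → y = 34
`p = y + 15` → p = 49
`y = p * 5` → y = 245
So p = 49

Answer: 49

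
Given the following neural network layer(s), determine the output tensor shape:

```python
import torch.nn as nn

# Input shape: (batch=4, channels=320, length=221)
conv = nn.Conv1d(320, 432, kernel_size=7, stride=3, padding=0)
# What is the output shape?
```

Input: (4, 320, 221) -> Output: (4, 432, 72)

Answer: (4, 432, 72)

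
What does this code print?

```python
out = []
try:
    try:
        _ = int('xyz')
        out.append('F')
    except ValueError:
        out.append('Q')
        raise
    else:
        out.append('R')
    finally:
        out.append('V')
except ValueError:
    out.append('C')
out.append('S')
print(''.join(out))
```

Execution trace: 'Q' (inner except ValueError) → 'V' (inner finally) → 'C' (outer except ValueError) → 'S' (after the try/except). Output: QVCS

Answer: QVCS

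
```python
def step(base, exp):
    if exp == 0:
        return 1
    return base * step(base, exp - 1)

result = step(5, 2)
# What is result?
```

step(5, 2) = 5 * 5 = 25

Answer: 25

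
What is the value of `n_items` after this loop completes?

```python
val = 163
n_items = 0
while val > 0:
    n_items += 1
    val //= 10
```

Count digits by repeated division by 10
`n_items` takes the values: 0 → 1 → 2 → 3

Answer: 3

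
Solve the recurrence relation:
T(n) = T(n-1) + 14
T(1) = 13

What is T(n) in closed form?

Unrolling: T(n) = T(1) + 14·(n-1) = 13 + 14(n-1) = 14n - 1.

Answer: T(n) = 14n - 1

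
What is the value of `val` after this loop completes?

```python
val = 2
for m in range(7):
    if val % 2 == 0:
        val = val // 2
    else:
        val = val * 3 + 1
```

Collatz-style transformation from 2
`val` takes the values: 2 → 1 → 4 → 2 → 1 → 4 → 2 → 1

Answer: 1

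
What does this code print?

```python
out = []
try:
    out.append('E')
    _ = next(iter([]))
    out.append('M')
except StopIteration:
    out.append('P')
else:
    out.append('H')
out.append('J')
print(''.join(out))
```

Execution trace: 'E' (try body) → 'P' (except StopIteration) → 'J' (after the try/except). Output: EPJ

Answer: EPJ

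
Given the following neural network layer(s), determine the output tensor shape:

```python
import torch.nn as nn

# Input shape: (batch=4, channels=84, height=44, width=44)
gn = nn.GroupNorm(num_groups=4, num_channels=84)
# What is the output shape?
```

Input: (4, 84, 44, 44) -> Output: (4, 84, 44, 44)

Answer: (4, 84, 44, 44)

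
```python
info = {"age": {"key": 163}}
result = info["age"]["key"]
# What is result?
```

Trace:
`info = {"age": {"key": 163}}` → info = {'age': {'key': 163}}
`result = info["age"]["key"]` → result = 163
So result = 163

Answer: 163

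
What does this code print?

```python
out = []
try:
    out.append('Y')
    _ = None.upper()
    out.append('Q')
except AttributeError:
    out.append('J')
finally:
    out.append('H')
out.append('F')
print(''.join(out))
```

Execution trace: 'Y' (try body) → 'J' (except AttributeError) → 'H' (finally) → 'F' (after the try/except). Output: YJHF

Answer: YJHF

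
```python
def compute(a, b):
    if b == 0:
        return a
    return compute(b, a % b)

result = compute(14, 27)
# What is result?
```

compute(14, 27) -> compute(27, 14) -> compute(14, 13) -> compute(13, 1) -> compute(1, 0) -> 1

Answer: 1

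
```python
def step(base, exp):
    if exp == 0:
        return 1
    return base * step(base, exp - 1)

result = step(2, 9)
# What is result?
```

step(2, 9) = 2 * 2 * 2 * 2 * 2 * 2 * 2 * 2 * 2 = 512

Answer: 512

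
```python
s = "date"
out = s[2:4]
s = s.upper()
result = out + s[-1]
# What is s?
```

Trace:
`s = "date"` → s = 'date'
`out = s[2:4]` → out = 'te'
`s = s.upper()` → s = 'DATE'
`result = out + s[-1]` → result = 'teE'
So s = 'DATE'

Answer: 'DATE'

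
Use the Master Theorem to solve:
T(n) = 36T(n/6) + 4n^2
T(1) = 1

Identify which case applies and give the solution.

a=36, b=6, f(n)=4n^2. log_6(36) = 2. Since c=2 = 2, Case 2 applies: T(n) = Θ(n^log_b(a) · log n) = O(n^2 log n).

Answer: O(n^2 log n) - Case 2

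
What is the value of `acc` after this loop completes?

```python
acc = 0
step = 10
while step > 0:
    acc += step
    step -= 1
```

Sum 10 down to 1
`acc` takes the values: 0 → 10 → 19 → 27 → 34 → 40 → 45 → 49 → 52 → 54 → 55

Answer: 55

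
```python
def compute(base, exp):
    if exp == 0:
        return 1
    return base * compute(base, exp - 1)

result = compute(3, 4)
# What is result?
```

compute(3, 4) = 3 * 3 * 3 * 3 = 81

Answer: 81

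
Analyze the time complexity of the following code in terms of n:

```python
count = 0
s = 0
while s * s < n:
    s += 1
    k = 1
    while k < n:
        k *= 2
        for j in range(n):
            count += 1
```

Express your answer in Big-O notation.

Each loop level contributes: √n × log n × n. Multiplying the contributions gives O(n√n log n).

Answer: O(n√n log n)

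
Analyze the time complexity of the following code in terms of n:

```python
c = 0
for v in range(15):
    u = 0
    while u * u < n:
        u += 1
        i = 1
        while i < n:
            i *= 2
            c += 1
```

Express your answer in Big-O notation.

Each loop level contributes: 1 × √n × log n. Multiplying the contributions gives O(√n log n).

Answer: O(√n log n)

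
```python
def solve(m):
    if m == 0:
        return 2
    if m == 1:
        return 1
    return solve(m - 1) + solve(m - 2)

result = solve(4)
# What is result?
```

Build up from base cases: solve(0)=2, solve(1)=1, solve(2)=3, solve(3)=4, solve(4)=7

Answer: 7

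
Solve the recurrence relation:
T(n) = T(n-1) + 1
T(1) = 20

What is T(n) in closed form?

Unrolling: T(n) = T(1) + 1·(n-1) = 20 + 1(n-1) = n + 19.

Answer: T(n) = n + 19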